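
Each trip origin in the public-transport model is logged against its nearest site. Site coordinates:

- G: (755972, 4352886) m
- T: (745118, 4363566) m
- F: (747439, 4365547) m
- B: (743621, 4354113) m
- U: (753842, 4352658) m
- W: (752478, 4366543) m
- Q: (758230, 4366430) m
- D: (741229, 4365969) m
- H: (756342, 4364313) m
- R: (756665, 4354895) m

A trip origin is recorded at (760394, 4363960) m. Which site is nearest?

Q

Squared distances to each site:
G: 142187560.000; T: 233511412.000; F: 170350594.000; B: 378296938.000; U: 170663908.000; W: 69334945.000; Q: 10783796.000; D: 371333306.000; H: 16543313.000; R: 96079666.000.
Minimum at Q.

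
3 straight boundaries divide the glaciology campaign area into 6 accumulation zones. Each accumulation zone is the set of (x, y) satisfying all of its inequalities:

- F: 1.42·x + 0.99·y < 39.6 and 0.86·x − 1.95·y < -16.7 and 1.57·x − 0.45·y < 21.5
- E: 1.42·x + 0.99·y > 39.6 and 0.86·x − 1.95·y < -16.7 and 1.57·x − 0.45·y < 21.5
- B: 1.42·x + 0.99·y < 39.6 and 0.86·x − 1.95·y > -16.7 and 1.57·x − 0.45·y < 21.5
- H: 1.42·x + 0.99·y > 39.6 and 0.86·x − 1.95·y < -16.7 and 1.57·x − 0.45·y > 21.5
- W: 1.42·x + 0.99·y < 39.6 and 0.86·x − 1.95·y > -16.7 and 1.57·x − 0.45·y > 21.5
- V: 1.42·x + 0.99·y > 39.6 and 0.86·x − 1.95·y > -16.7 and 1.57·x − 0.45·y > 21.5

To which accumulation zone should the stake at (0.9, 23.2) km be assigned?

1.42·0.9 + 0.99·23.2 = 24.246, which is < 39.6
0.86·0.9 − 1.95·23.2 = -44.466, which is < -16.7
1.57·0.9 − 0.45·23.2 = -9.027, which is < 21.5
This sign pattern matches F.

F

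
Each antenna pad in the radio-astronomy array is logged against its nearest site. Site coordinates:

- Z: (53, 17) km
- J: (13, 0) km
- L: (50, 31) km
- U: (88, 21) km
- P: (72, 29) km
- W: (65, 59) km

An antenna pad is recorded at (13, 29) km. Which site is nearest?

J

Squared distances to each site:
Z: 1744.000; J: 841.000; L: 1373.000; U: 5689.000; P: 3481.000; W: 3604.000.
Minimum at J.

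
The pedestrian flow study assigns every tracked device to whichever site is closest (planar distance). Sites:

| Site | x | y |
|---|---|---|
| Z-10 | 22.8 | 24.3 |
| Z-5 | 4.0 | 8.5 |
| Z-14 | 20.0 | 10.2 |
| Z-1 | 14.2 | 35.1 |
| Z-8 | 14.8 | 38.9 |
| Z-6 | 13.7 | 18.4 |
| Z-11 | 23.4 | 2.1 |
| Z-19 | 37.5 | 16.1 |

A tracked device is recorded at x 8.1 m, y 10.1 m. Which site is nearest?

Z-5

Squared distances to each site:
Z-10: 417.730; Z-5: 19.370; Z-14: 141.620; Z-1: 662.210; Z-8: 874.330; Z-6: 100.250; Z-11: 298.090; Z-19: 900.360.
Minimum at Z-5.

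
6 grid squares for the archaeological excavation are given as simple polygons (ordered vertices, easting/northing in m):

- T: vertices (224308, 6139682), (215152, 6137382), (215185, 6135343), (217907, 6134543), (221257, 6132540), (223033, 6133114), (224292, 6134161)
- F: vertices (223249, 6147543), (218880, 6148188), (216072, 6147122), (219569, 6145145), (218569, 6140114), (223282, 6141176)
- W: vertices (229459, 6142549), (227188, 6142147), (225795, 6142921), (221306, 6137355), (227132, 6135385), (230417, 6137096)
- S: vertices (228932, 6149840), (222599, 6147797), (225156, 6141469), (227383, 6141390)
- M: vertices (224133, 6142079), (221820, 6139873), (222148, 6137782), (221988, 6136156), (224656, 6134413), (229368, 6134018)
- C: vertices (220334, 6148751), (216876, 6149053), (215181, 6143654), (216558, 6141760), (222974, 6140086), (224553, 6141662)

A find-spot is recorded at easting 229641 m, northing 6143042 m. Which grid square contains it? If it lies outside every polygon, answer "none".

Cast a ray rightward from (229641, 6143042). For each polygon, the edges (by vertex number in listed order) whose endpoints lie on opposite sides of northing = 6143042, where each meets that height, and whether that is right or left of the point:
T: no edge straddles that height → 0 crossings.
F: 4–5 at easting≈219151.0 (left), 6–1 at easting≈223272.3 (left) → 0 crossings.
W: no edge straddles that height → 0 crossings.
S: 2–3 at easting≈224520.4 (left), 4–1 at easting≈227685.8 (left) → 0 crossings.
M: no edge straddles that height → 0 crossings.
C: 3–4 at easting≈215625.9 (left), 6–1 at easting≈223731.7 (left) → 0 crossings.
All counts are even, so the point lies outside every listed polygon.

none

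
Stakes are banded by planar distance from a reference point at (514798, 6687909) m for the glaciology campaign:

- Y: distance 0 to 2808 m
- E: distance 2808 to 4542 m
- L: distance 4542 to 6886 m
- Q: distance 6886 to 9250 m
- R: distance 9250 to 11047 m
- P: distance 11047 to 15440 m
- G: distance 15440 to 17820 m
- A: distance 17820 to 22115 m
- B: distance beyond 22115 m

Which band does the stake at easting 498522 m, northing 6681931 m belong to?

Distance = √((498522−514798)² + (6681931−6687909)²) = √(264908176.000 + 35736484.000) = 17339.108 m.
15440 ≤ 17339.108 < 17820 → G.

G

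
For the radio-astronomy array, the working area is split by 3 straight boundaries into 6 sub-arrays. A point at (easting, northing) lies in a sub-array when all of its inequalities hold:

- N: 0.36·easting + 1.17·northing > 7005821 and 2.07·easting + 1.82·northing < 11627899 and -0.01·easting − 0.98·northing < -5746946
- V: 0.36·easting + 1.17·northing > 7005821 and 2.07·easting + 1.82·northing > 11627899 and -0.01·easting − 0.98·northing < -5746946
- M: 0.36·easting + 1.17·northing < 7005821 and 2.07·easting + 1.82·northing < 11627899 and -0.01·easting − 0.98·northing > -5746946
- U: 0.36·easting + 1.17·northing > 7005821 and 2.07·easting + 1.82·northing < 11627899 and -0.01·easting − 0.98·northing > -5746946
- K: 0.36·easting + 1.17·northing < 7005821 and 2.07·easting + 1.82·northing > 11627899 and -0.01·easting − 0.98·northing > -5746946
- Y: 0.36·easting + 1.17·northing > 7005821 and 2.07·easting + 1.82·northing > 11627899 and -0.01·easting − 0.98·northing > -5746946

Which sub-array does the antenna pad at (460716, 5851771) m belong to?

0.36·460716 + 1.17·5851771 = 7012429.830, which is > 7005821
2.07·460716 + 1.82·5851771 = 11603905.340, which is < 11627899
-0.01·460716 − 0.98·5851771 = -5739342.740, which is > -5746946
This sign pattern matches U.

U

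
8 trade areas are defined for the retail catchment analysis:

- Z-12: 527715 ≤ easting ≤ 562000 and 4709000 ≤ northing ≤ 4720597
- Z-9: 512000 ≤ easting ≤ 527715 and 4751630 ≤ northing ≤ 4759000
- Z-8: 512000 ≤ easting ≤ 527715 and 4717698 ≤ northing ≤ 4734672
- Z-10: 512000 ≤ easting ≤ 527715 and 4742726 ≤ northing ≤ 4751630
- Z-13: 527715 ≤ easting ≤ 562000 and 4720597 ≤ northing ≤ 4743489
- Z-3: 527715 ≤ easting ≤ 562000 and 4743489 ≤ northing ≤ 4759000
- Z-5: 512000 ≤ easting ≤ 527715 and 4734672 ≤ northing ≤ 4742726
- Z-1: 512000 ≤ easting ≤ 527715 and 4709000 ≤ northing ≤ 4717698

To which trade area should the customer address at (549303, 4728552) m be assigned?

Z-13

The point has easting = 549303 and northing = 4728552.
Only Z-13 satisfies 527715 ≤ easting ≤ 562000 and 4720597 ≤ northing ≤ 4743489.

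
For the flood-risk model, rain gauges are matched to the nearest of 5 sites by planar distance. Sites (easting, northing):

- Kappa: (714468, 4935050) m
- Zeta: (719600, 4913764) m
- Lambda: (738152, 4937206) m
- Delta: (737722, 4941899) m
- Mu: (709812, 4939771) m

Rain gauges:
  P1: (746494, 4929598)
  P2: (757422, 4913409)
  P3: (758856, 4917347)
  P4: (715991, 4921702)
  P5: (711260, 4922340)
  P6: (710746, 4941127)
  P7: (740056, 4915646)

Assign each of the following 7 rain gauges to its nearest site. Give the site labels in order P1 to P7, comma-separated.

Lambda, Lambda, Lambda, Zeta, Zeta, Mu, Zeta

P1 → Lambda (d²=127470628.00)
P2 → Lambda (d²=937630109.00)
P3 → Lambda (d²=823035497.00)
P4 → Zeta (d²=76036725.00)
P5 → Zeta (d²=143103376.00)
P6 → Mu (d²=2711092.00)
P7 → Zeta (d²=421989860.00)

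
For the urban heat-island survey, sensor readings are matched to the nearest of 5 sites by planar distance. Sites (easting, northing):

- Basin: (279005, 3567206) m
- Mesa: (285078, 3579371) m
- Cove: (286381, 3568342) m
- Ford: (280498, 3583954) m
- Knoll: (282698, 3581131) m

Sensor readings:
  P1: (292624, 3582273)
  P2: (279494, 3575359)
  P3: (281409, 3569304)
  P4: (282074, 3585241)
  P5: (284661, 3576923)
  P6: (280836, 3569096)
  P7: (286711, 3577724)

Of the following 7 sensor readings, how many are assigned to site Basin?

2

P1 → Mesa
P2 → Knoll
P3 → Basin
P4 → Ford
P5 → Mesa
P6 → Basin
P7 → Mesa
2 of the 7 go to Basin.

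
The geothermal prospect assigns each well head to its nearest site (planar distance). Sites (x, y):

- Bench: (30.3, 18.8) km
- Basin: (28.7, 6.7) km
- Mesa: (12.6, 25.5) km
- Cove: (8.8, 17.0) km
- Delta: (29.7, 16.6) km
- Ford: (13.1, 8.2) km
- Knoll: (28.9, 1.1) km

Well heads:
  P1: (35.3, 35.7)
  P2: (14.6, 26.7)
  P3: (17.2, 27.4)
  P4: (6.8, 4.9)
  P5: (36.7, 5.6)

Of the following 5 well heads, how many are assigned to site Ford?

P1 → Bench
P2 → Mesa
P3 → Mesa
P4 → Ford
P5 → Basin
1 of the 5 goes to Ford.

1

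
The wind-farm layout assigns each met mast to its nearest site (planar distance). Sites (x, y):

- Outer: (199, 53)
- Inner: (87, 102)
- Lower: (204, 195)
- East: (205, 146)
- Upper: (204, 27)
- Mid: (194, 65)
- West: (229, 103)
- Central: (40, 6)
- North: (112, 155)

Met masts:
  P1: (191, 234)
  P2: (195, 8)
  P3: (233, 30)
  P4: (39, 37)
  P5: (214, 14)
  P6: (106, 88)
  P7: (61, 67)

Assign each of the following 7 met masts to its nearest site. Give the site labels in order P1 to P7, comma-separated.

Lower, Upper, Upper, Central, Upper, Inner, Inner

P1 → Lower (d²=1690.00)
P2 → Upper (d²=442.00)
P3 → Upper (d²=850.00)
P4 → Central (d²=962.00)
P5 → Upper (d²=269.00)
P6 → Inner (d²=557.00)
P7 → Inner (d²=1901.00)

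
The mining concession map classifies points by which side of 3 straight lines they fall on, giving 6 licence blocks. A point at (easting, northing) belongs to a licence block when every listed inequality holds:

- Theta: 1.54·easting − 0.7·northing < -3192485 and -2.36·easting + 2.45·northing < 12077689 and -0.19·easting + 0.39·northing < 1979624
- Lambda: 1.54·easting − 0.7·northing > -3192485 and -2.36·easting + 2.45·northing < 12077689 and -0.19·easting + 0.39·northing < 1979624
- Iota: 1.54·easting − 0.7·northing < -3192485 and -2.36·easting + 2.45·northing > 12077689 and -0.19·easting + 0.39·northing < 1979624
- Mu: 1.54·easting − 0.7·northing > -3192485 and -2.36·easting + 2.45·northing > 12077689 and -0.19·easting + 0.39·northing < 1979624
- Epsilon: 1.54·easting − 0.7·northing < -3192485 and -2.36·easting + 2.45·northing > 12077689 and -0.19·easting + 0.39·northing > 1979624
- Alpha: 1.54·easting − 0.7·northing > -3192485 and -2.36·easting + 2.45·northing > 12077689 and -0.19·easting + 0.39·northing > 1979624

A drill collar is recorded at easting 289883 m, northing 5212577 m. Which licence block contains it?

Iota

1.54·289883 − 0.7·5212577 = -3202384.080, which is < -3192485
-2.36·289883 + 2.45·5212577 = 12086689.770, which is > 12077689
-0.19·289883 + 0.39·5212577 = 1977827.260, which is < 1979624
This sign pattern matches Iota.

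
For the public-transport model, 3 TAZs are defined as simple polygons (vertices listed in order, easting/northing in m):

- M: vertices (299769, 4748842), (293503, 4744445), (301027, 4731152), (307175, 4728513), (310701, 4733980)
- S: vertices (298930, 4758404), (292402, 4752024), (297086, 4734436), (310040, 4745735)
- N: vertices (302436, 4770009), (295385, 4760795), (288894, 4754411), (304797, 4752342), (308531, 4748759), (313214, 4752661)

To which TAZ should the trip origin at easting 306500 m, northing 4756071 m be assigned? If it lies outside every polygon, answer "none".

Cast a ray rightward from (306500, 4756071). For each polygon, the edges (by vertex number in listed order) whose endpoints lie on opposite sides of northing = 4756071, where each meets that height, and whether that is right or left of the point:
M: no edge straddles that height → 0 crossings.
S: 1–2 at easting≈296542.9 (left), 4–1 at easting≈300975.9 (left) → 0 crossings.
N: 2–3 at easting≈290581.8 (left), 6–1 at easting≈311095.4 (right) → 1 crossing.
Only N has an odd count, so the point is inside N.

N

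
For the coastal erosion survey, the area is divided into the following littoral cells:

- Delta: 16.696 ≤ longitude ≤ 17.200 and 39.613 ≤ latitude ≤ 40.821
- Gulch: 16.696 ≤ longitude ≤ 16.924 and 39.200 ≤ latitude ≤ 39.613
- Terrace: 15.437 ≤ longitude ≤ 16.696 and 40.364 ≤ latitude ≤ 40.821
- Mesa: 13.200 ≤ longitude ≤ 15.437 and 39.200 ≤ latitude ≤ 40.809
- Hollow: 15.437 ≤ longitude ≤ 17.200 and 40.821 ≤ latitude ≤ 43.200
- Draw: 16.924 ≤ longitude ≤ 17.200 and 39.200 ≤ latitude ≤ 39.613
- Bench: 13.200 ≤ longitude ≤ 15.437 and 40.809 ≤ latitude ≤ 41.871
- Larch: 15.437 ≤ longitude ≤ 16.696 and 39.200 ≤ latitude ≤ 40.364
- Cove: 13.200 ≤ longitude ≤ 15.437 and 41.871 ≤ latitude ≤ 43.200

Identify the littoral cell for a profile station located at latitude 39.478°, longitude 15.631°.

Larch

The point has longitude = 15.631 and latitude = 39.478.
Only Larch satisfies 15.437 ≤ longitude ≤ 16.696 and 39.200 ≤ latitude ≤ 40.364.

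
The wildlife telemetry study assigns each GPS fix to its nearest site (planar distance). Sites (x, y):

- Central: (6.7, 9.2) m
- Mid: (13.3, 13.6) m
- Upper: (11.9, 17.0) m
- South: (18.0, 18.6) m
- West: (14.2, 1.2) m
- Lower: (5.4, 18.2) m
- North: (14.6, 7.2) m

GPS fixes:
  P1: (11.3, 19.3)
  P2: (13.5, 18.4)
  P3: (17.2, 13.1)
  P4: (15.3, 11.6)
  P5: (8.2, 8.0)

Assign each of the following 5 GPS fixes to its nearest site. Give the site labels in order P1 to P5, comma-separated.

Upper, Upper, Mid, Mid, Central

P1 → Upper (d²=5.65)
P2 → Upper (d²=4.52)
P3 → Mid (d²=15.46)
P4 → Mid (d²=8.00)
P5 → Central (d²=3.69)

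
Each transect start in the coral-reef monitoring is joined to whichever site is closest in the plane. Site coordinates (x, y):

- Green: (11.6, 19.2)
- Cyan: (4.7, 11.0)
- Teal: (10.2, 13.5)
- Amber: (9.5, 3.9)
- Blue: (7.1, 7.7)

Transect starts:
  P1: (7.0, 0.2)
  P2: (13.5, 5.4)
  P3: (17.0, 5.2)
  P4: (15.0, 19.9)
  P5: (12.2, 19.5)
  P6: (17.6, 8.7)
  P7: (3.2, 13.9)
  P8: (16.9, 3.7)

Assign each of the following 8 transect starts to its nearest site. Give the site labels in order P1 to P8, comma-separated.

P1 → Amber (d²=19.94)
P2 → Amber (d²=18.25)
P3 → Amber (d²=57.94)
P4 → Green (d²=12.05)
P5 → Green (d²=0.45)
P6 → Teal (d²=77.80)
P7 → Cyan (d²=10.66)
P8 → Amber (d²=54.80)

Amber, Amber, Amber, Green, Green, Teal, Cyan, Amber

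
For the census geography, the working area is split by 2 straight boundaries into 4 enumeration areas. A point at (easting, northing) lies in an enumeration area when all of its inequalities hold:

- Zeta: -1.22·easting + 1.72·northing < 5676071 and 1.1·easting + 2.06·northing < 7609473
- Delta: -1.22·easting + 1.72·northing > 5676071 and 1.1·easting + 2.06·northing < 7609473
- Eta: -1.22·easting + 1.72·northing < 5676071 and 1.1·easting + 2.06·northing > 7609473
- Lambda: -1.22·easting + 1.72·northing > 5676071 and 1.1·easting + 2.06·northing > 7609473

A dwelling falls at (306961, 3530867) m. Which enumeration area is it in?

Lambda

-1.22·306961 + 1.72·3530867 = 5698598.820, which is > 5676071
1.1·306961 + 2.06·3530867 = 7611243.120, which is > 7609473
This sign pattern matches Lambda.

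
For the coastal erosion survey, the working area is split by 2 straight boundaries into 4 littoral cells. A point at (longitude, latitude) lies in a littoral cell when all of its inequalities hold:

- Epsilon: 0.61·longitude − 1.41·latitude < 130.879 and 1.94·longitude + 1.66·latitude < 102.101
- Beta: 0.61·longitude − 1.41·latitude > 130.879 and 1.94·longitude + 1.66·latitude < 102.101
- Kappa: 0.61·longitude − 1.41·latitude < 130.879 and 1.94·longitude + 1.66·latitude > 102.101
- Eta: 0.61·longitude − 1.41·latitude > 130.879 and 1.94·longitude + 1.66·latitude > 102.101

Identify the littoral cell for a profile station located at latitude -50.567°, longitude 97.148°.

0.61·97.148 − 1.41·-50.567 = 130.560, which is < 130.879
1.94·97.148 + 1.66·-50.567 = 104.526, which is > 102.101
This sign pattern matches Kappa.

Kappa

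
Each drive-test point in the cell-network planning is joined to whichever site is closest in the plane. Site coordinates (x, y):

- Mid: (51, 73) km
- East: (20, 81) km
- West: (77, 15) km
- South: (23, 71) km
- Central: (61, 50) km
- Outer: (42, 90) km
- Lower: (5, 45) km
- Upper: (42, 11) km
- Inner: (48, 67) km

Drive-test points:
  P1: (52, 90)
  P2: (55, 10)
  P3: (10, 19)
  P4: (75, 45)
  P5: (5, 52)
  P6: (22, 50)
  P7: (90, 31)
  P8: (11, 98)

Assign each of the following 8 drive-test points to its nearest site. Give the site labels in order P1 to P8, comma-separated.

P1 → Outer (d²=100.00)
P2 → Upper (d²=170.00)
P3 → Lower (d²=701.00)
P4 → Central (d²=221.00)
P5 → Lower (d²=49.00)
P6 → Lower (d²=314.00)
P7 → West (d²=425.00)
P8 → East (d²=370.00)

Outer, Upper, Lower, Central, Lower, Lower, West, East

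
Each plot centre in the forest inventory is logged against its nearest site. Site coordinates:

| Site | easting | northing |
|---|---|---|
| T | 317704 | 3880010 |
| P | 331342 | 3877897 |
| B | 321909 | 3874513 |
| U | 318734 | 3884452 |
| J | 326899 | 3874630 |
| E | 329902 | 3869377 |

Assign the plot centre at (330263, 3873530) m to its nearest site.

Squared distances to each site:
T: 199718881.000; P: 20234930.000; B: 70755605.000; U: 252207925.000; J: 12526496.000; E: 17377730.000.
Minimum at J.

J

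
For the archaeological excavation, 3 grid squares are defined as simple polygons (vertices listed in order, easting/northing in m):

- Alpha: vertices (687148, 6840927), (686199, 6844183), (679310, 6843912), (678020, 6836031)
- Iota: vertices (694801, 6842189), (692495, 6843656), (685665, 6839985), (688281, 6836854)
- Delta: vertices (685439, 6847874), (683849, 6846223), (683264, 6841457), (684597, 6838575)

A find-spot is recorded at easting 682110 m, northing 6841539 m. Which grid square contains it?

Alpha

Cast a ray rightward from (682110, 6841539). For each polygon, the edges (by vertex number in listed order) whose endpoints lie on opposite sides of northing = 6841539, where each meets that height, and whether that is right or left of the point:
Alpha: 1–2 at easting≈686969.6 (right), 3–4 at easting≈678921.6 (left) → 1 crossing.
Iota: 2–3 at easting≈688556.3 (right), 4–1 at easting≈694006.6 (right) → 2 crossings.
Delta: 2–3 at easting≈683274.1 (right), 4–1 at easting≈684865.4 (right) → 2 crossings.
Only Alpha has an odd count, so the point is inside Alpha.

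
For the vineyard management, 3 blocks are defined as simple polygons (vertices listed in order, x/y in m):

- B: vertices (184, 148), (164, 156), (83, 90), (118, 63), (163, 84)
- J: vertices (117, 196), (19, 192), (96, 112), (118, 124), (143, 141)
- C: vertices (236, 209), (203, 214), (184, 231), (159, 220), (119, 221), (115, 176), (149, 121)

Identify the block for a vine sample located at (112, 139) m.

Cast a ray rightward from (112, 139). For each polygon, the edges (by vertex number in listed order) whose endpoints lie on opposite sides of y = 139, where each meets that height, and whether that is right or left of the point:
B: 2–3 at x≈143.1 (right), 5–1 at x≈181.0 (right) → 2 crossings.
J: 2–3 at x≈70.0 (left), 4–5 at x≈140.1 (right) → 1 crossing.
C: 6–7 at x≈137.9 (right), 7–1 at x≈166.8 (right) → 2 crossings.
Only J has an odd count, so the point is inside J.

J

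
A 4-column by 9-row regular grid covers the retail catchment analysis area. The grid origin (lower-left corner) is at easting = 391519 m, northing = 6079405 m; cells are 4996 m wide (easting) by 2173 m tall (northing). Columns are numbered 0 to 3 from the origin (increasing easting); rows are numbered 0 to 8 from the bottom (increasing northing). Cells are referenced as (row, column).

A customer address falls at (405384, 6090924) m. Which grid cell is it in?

(5, 2)

Column index: ⌊(405384 − 391519) / 4996⌋ = ⌊2.775⌋ = 2
Row offset from origin: ⌊(6090924 − 6079405) / 2173⌋ = ⌊5.301⌋ = 5 → row 5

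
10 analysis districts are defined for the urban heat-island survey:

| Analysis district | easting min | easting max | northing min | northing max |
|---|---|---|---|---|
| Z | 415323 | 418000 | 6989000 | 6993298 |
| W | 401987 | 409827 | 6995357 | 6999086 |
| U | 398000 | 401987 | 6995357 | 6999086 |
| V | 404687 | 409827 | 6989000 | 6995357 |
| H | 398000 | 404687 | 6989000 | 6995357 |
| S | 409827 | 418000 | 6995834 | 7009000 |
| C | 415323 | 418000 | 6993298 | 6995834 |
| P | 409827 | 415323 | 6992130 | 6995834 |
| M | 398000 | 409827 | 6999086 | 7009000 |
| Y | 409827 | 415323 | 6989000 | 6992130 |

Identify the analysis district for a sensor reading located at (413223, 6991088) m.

The point has easting = 413223 and northing = 6991088.
Only Y satisfies 409827 ≤ easting ≤ 415323 and 6989000 ≤ northing ≤ 6992130.

Y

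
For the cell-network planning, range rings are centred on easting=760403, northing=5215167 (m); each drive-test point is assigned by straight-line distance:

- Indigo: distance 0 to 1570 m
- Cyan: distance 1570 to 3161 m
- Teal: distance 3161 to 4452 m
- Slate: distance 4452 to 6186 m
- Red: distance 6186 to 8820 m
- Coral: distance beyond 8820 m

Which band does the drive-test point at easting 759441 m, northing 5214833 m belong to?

Indigo

Distance = √((759441−760403)² + (5214833−5215167)²) = √(925444.000 + 111556.000) = 1018.332 m.
0 ≤ 1018.332 < 1570 → Indigo.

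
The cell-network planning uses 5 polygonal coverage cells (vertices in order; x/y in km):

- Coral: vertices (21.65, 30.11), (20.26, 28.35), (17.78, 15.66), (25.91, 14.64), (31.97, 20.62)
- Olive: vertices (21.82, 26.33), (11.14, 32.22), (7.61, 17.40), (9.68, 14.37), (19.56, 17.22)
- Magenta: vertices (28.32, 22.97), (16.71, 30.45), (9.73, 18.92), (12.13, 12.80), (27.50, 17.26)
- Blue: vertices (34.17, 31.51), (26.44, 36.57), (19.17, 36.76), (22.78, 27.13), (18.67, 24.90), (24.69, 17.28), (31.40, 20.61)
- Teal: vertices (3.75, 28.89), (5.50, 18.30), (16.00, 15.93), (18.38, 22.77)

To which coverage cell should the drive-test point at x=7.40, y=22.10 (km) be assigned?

Teal

Cast a ray rightward from (7.40, 22.10). For each polygon, the edges (by vertex number in listed order) whose endpoints lie on opposite sides of y = 22.10, where each meets that height, and whether that is right or left of the point:
Coral: 2–3 at x≈19.039 (right), 5–1 at x≈30.361 (right) → 2 crossings.
Olive: 2–3 at x≈8.730 (right), 5–1 at x≈20.771 (right) → 2 crossings.
Magenta: 2–3 at x≈11.655 (right), 5–1 at x≈28.195 (right) → 2 crossings.
Blue: 5–6 at x≈20.882 (right), 7–1 at x≈31.779 (right) → 2 crossings.
Teal: 1–2 at x≈4.872 (left), 3–4 at x≈18.147 (right) → 1 crossing.
Only Teal has an odd count, so the point is inside Teal.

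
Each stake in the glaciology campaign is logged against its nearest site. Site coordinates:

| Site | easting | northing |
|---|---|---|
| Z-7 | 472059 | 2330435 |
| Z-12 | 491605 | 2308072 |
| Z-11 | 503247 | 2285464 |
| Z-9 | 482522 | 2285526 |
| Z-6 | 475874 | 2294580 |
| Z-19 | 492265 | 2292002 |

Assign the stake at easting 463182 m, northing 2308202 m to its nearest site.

Squared distances to each site:
Z-7: 573107418.000; Z-12: 807883829.000; Z-11: 2122220869.000; Z-9: 888236576.000; Z-6: 346645748.000; Z-19: 1108260889.000.
Minimum at Z-6.

Z-6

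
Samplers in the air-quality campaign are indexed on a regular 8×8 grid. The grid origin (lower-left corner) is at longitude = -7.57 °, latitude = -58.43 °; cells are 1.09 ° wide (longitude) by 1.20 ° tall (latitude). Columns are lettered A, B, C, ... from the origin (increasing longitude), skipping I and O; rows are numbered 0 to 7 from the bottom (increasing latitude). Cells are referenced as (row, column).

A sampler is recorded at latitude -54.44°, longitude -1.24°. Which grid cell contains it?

(3, F)

Column index: ⌊(-1.24 − -7.57) / 1.09⌋ = ⌊5.807⌋ = 5 → column F
Row offset from origin: ⌊(-54.44 − -58.43) / 1.20⌋ = ⌊3.325⌋ = 3 → row 3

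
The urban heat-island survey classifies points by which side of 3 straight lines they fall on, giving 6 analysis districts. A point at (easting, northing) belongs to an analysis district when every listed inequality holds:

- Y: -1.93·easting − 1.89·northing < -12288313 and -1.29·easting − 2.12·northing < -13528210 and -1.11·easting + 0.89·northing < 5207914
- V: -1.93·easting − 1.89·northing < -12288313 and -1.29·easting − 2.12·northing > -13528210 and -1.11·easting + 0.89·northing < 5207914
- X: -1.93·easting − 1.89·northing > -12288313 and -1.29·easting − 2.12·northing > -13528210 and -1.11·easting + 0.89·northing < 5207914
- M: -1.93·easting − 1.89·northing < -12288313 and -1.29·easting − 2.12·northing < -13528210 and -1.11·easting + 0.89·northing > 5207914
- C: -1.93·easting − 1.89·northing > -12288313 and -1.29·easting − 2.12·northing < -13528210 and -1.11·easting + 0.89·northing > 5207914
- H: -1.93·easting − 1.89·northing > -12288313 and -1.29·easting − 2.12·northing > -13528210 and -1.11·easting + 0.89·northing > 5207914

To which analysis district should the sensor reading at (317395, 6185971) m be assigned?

-1.93·317395 − 1.89·6185971 = -12304057.540, which is < -12288313
-1.29·317395 − 2.12·6185971 = -13523698.070, which is > -13528210
-1.11·317395 + 0.89·6185971 = 5153205.740, which is < 5207914
This sign pattern matches V.

V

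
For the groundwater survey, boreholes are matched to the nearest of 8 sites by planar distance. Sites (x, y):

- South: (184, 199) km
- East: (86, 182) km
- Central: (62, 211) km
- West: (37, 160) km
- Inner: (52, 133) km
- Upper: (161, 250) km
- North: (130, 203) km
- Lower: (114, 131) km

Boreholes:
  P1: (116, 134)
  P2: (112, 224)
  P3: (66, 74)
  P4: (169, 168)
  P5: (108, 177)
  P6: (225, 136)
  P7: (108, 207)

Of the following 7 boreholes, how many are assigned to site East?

1

P1 → Lower
P2 → North
P3 → Inner
P4 → South
P5 → East
P6 → South
P7 → North
1 of the 7 goes to East.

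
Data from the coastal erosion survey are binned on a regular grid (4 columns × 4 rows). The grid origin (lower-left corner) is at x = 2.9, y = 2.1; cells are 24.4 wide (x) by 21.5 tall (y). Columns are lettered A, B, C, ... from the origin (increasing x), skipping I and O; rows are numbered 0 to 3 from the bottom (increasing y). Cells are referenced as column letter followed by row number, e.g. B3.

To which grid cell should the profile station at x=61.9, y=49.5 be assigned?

Column index: ⌊(61.9 − 2.9) / 24.4⌋ = ⌊2.418⌋ = 2 → column C
Row offset from origin: ⌊(49.5 − 2.1) / 21.5⌋ = ⌊2.205⌋ = 2 → row 2

C2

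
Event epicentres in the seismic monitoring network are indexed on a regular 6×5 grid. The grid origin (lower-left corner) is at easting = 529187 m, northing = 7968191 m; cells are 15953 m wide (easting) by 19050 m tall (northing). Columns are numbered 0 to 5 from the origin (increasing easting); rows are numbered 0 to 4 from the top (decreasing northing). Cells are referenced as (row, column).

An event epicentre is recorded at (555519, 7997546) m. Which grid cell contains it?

Column index: ⌊(555519 − 529187) / 15953⌋ = ⌊1.651⌋ = 1
Row offset from origin: ⌊(7997546 − 7968191) / 19050⌋ = ⌊1.541⌋ = 1 → row 3 (counted from top)

(3, 1)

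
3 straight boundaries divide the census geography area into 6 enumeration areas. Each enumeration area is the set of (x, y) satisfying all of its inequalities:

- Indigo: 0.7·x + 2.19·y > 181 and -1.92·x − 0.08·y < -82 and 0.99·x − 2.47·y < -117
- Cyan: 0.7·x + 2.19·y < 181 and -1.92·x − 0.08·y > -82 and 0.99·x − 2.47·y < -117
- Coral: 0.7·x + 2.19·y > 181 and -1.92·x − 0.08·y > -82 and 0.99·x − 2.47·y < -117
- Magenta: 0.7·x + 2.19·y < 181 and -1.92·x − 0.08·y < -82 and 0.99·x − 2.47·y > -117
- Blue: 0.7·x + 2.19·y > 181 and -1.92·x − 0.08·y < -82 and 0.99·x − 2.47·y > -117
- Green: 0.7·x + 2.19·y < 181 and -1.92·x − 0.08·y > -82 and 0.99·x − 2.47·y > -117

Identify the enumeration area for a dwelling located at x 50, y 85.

Indigo

0.7·50 + 2.19·85 = 221.150, which is > 181
-1.92·50 − 0.08·85 = -102.800, which is < -82
0.99·50 − 2.47·85 = -160.450, which is < -117
This sign pattern matches Indigo.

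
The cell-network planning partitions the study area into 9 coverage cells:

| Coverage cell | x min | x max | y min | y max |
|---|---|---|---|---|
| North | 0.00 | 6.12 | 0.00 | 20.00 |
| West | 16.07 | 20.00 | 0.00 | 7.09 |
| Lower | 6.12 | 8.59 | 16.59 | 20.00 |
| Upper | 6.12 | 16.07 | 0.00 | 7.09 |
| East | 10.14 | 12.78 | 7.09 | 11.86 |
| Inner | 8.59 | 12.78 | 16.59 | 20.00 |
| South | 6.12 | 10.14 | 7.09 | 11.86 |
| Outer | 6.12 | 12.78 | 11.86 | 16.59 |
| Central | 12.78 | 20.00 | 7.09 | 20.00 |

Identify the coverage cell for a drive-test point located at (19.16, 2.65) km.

West

The point has x = 19.16 and y = 2.65.
Only West satisfies 16.07 ≤ x ≤ 20.00 and 0.00 ≤ y ≤ 7.09.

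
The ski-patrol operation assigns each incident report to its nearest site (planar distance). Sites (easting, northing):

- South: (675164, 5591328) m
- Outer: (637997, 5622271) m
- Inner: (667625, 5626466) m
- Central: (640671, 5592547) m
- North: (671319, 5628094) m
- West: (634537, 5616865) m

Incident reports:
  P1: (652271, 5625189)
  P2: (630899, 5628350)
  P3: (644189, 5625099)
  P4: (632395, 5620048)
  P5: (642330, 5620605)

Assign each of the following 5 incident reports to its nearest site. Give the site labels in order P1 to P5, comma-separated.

P1 → Outer (d²=212261800.00)
P2 → Outer (d²=87335845.00)
P3 → Outer (d²=46338448.00)
P4 → West (d²=14719653.00)
P5 → Outer (d²=21550445.00)

Outer, Outer, Outer, West, Outer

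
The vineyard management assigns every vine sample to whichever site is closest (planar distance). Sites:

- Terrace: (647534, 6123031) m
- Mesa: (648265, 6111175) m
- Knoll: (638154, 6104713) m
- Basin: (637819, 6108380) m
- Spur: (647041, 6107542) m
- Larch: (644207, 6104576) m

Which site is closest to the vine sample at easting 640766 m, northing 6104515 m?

Squared distances to each site:
Terrace: 388648080.000; Mesa: 100590601.000; Knoll: 6861748.000; Basin: 23623034.000; Spur: 48538354.000; Larch: 11844202.000.
Minimum at Knoll.

Knoll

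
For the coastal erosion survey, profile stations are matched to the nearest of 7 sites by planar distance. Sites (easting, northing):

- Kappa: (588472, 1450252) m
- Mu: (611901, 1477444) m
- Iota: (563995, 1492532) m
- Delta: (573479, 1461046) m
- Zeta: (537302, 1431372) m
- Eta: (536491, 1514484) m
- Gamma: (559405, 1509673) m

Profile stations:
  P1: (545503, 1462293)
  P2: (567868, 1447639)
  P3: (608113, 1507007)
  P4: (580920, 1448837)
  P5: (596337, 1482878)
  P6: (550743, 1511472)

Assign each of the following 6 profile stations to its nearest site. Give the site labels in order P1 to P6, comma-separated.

Delta, Delta, Mu, Kappa, Mu, Gamma

P1 → Delta (d²=784211585.00)
P2 → Delta (d²=211230970.00)
P3 → Mu (d²=888319913.00)
P4 → Kappa (d²=59034929.00)
P5 → Mu (d²=271766452.00)
P6 → Gamma (d²=78266645.00)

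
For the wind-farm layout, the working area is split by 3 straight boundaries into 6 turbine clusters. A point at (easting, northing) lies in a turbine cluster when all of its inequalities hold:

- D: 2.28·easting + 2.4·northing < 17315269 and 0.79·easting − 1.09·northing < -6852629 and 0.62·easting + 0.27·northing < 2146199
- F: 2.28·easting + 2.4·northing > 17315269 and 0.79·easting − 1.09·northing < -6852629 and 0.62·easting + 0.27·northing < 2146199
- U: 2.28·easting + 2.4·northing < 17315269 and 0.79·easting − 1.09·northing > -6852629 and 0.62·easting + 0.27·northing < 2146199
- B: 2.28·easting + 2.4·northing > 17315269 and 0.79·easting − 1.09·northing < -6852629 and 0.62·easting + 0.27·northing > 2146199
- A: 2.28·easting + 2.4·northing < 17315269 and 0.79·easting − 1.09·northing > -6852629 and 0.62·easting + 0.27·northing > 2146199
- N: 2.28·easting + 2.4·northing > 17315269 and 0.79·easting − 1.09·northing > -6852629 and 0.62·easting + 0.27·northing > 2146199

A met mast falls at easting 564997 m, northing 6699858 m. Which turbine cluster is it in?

B

2.28·564997 + 2.4·6699858 = 17367852.360, which is > 17315269
0.79·564997 − 1.09·6699858 = -6856497.590, which is < -6852629
0.62·564997 + 0.27·6699858 = 2159259.800, which is > 2146199
This sign pattern matches B.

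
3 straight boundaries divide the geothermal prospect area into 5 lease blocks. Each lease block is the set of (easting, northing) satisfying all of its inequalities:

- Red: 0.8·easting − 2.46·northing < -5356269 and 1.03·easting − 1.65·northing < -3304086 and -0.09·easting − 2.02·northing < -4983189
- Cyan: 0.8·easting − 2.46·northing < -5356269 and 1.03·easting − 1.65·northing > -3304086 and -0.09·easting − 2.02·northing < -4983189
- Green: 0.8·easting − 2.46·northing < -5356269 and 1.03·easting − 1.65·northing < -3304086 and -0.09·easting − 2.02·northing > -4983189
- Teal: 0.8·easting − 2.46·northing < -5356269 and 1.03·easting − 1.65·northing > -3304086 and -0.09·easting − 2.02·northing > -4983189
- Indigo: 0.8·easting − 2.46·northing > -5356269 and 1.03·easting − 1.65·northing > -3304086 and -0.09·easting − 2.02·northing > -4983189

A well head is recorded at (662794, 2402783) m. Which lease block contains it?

0.8·662794 − 2.46·2402783 = -5380610.980, which is < -5356269
1.03·662794 − 1.65·2402783 = -3281914.130, which is > -3304086
-0.09·662794 − 2.02·2402783 = -4913273.120, which is > -4983189
This sign pattern matches Teal.

Teal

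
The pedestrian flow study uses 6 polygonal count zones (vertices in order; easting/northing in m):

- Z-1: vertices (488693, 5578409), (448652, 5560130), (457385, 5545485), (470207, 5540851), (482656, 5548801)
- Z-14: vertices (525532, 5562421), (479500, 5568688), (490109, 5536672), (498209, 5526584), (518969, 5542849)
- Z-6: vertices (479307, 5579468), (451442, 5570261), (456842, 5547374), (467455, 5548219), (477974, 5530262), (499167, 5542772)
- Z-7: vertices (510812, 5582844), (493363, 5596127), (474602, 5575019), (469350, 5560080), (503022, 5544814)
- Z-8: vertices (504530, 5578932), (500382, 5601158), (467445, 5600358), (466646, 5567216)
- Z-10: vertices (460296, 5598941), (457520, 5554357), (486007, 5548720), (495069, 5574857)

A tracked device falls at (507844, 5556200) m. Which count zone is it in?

Cast a ray rightward from (507844, 5556200). For each polygon, the edges (by vertex number in listed order) whose endpoints lie on opposite sides of northing = 5556200, where each meets that height, and whether that is right or left of the point:
Z-1: 2–3 at easting≈450995.5 (left), 5–1 at easting≈484164.6 (left) → 0 crossings.
Z-14: 2–3 at easting≈483638.1 (left), 5–1 at easting≈523445.9 (right) → 1 crossing.
Z-6: 2–3 at easting≈454759.6 (left), 6–1 at easting≈491899.7 (left) → 0 crossings.
Z-7: 4–5 at easting≈477908.1 (left), 5–1 at easting≈505354.3 (left) → 0 crossings.
Z-8: no edge straddles that height → 0 crossings.
Z-10: 1–2 at easting≈457634.8 (left), 3–4 at easting≈488600.4 (left) → 0 crossings.
Only Z-14 has an odd count, so the point is inside Z-14.

Z-14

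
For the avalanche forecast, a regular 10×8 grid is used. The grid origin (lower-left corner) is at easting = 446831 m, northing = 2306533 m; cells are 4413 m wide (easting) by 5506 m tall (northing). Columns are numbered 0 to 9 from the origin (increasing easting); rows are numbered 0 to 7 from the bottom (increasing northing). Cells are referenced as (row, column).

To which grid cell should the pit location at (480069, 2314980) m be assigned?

Column index: ⌊(480069 − 446831) / 4413⌋ = ⌊7.532⌋ = 7
Row offset from origin: ⌊(2314980 − 2306533) / 5506⌋ = ⌊1.534⌋ = 1 → row 1

(1, 7)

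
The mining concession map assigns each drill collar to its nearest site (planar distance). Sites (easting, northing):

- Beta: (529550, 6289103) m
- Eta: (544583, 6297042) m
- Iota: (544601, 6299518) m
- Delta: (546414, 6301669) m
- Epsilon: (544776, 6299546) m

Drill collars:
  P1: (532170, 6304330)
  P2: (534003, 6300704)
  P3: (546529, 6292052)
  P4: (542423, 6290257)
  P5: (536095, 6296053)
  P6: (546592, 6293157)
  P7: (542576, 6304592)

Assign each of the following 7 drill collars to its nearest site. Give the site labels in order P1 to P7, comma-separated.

P1 → Iota (d²=177685105.00)
P2 → Iota (d²=113724200.00)
P3 → Eta (d²=28687016.00)
P4 → Eta (d²=50701825.00)
P5 → Eta (d²=73024265.00)
P6 → Eta (d²=19129306.00)
P7 → Delta (d²=23274173.00)

Iota, Iota, Eta, Eta, Eta, Eta, Delta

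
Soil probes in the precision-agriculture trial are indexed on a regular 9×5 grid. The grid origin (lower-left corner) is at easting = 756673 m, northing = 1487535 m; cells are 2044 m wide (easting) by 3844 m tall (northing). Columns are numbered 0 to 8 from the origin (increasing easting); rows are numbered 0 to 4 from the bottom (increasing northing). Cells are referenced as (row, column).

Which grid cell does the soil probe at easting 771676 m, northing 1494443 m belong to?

(1, 7)

Column index: ⌊(771676 − 756673) / 2044⌋ = ⌊7.340⌋ = 7
Row offset from origin: ⌊(1494443 − 1487535) / 3844⌋ = ⌊1.797⌋ = 1 → row 1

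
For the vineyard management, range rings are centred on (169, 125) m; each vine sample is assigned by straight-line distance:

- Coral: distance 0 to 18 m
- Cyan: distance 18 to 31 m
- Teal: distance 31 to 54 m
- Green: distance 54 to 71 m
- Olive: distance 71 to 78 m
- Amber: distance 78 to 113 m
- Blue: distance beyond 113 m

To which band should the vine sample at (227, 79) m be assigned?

Distance = √((227−169)² + (79−125)²) = √(3364.000 + 2116.000) = 74.027 m.
71 ≤ 74.027 < 78 → Olive.

Olive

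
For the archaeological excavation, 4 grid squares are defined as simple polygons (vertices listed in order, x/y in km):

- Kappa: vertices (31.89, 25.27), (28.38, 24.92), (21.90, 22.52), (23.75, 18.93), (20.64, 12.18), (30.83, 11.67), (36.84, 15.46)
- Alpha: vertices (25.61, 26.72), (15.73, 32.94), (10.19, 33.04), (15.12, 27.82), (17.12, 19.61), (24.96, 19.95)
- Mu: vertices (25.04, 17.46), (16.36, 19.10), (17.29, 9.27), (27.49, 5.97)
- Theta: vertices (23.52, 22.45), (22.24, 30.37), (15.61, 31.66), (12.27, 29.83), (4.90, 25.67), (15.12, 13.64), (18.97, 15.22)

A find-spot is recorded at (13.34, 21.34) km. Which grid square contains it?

Theta

Cast a ray rightward from (13.34, 21.34). For each polygon, the edges (by vertex number in listed order) whose endpoints lie on opposite sides of y = 21.34, where each meets that height, and whether that is right or left of the point:
Kappa: 3–4 at x≈22.508 (right), 7–1 at x≈33.873 (right) → 2 crossings.
Alpha: 4–5 at x≈16.699 (right), 6–1 at x≈25.093 (right) → 2 crossings.
Mu: no edge straddles that height → 0 crossings.
Theta: 5–6 at x≈8.579 (left), 7–1 at x≈22.821 (right) → 1 crossing.
Only Theta has an odd count, so the point is inside Theta.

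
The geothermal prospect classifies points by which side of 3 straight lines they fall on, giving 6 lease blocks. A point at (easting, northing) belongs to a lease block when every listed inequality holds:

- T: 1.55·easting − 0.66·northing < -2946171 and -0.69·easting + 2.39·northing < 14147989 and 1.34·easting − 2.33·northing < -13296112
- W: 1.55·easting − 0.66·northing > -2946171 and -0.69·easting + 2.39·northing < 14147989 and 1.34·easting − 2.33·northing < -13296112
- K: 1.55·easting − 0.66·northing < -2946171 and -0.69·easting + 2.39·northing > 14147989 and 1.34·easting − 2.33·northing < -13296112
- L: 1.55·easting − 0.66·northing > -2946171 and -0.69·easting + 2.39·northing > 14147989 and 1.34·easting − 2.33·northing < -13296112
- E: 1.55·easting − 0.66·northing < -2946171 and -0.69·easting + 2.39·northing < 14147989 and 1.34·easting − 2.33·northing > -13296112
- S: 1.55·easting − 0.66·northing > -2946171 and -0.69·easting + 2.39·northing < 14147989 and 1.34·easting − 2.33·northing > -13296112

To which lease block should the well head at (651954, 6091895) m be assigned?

T

1.55·651954 − 0.66·6091895 = -3010122.000, which is < -2946171
-0.69·651954 + 2.39·6091895 = 14109780.790, which is < 14147989
1.34·651954 − 2.33·6091895 = -13320496.990, which is < -13296112
This sign pattern matches T.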